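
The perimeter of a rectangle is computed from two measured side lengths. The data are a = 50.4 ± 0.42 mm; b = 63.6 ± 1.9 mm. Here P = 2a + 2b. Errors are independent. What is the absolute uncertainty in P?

3.89 mm

Each term contributes (cᵢ δxᵢ)² to (δP)²:
  (2·δa)² = 0.706;  (2·δb)² = 14.4
δP = √(15.1) = 3.89 mm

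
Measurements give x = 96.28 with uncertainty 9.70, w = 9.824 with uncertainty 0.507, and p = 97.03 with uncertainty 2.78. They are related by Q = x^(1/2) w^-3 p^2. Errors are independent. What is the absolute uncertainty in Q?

Products/powers → add relative errors in quadrature, weighted by exponent:
  (½·δx/x)² = (0.5×0.101)² = 0.00254;  (-3·δw/w)² = (-3×0.0516)² = 0.0240;  (2·δp/p)² = (2×0.0287)² = 0.00328
δQ/Q = √(0.0298) = 0.173
Q = 97.44, so δQ = 0.173 × 97.44 = 16.8.

16.8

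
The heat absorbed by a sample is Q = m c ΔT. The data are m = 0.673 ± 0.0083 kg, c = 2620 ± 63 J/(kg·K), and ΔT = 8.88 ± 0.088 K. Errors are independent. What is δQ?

451 J

Each factor contributes (exponent × relative error)² to (δQ/Q)²:
  (1·δm/m)² = (1×0.0123)² = 0.000152;  (1·δc/c)² = (1×0.0240)² = 0.000578;  (1·δΔT/ΔT)² = (1×0.00991)² = 9.82e-05
δQ/Q = √(0.000829) = 0.0288
Q = 15700 J, so δQ = 0.0288 × 15700 = 451 J.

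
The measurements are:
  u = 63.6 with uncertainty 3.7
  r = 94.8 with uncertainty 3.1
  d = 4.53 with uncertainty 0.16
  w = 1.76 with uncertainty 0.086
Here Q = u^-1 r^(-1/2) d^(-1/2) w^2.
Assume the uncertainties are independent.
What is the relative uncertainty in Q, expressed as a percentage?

Each factor contributes (exponent × relative error)² to (δQ/Q)²:
  (-1·δu/u)² = (-1×0.0582)² = 0.00338;  (−½·δr/r)² = (-0.5×0.0327)² = 0.000267;  (−½·δd/d)² = (-0.5×0.0353)² = 0.000312;  (2·δw/w)² = (2×0.0489)² = 0.00955
δQ/Q = √(0.0135) = 0.116

11.6%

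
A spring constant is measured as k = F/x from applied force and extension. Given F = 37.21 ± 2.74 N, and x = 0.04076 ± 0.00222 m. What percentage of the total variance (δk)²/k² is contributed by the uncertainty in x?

(δk/k)² = (1·δF/F)² + (-1·δx/x)²
  F term: (1×0.0736)² = 0.00542
  x term: (-1×0.0545)² = 0.00297
Total = 0.00839. Share from x = 0.00297/0.00839 = 0.354.

35.4%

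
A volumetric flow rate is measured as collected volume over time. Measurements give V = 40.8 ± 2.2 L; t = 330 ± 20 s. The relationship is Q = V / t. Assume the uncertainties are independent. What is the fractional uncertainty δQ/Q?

Q is a product of powers, so relative uncertainties combine in quadrature:
  (1·δV/V)² = (1×0.0539)² = 0.00291;  (-1·δt/t)² = (-1×0.0606)² = 0.00367
δQ/Q = √(0.00658) = 0.0811

0.0811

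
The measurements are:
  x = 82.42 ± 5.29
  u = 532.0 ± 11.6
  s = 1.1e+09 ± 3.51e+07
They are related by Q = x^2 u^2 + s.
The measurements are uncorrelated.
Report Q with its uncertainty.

Let p = x^2·u^2 = 1.923e+09. δp/p = √((2·δx/x)² + (2·δu/u)²) = √(0.0165 + 0.00190) = 0.136, so δp = 2.61e+08.
Q = p + s: δQ = √(δp² + δs²) = √(6.79e+16 + 1.23e+15) = 2.63e+08
Q = 3.023e+09.

(3.023 ± 0.263) × 10^9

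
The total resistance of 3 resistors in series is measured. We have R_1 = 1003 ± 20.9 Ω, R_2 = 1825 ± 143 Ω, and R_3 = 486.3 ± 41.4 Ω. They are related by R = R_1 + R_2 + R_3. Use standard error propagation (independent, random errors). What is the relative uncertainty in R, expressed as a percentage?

R is a linear combination, so absolute uncertainties add in quadrature:
  (δR_1)² = 437;  (δR_2)² = 20400;  (δR_3)² = 1710
δR = √(22600) = 150 Ω
R = 3314 Ω, so δR/R = 150/3314 = 0.0454.

4.54%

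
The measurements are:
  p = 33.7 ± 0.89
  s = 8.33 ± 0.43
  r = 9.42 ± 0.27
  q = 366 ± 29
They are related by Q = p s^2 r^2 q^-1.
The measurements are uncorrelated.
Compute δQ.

Each factor contributes (exponent × relative error)² to (δQ/Q)²:
  (1·δp/p)² = (1×0.0264)² = 0.000697;  (2·δs/s)² = (2×0.0516)² = 0.0107;  (2·δr/r)² = (2×0.0287)² = 0.00329;  (-1·δq/q)² = (-1×0.0792)² = 0.00628
δQ/Q = √(0.0209) = 0.145
Q = 567, so δQ = 0.145 × 567 = 82.0.

82.0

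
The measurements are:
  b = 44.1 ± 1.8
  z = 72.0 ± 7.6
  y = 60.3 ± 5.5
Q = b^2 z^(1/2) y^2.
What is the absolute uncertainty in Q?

Each factor contributes (exponent × relative error)² to (δQ/Q)²:
  (2·δb/b)² = (2×0.0408)² = 0.00666;  (½·δz/z)² = (0.5×0.106)² = 0.00279;  (2·δy/y)² = (2×0.0912)² = 0.0333
δQ/Q = √(0.0427) = 0.207
Q = 6e+07, so δQ = 0.207 × 6e+07 = 1.24e+07.

1.24e+07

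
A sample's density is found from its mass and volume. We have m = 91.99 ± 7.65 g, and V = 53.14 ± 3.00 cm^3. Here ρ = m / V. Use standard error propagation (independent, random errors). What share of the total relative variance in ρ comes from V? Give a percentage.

(δρ/ρ)² = (1·δm/m)² + (-1·δV/V)²
  m term: (1×0.0832)² = 0.00692
  V term: (-1×0.0565)² = 0.00319
Total = 0.0101. Share from V = 0.00319/0.0101 = 0.315.

31.5%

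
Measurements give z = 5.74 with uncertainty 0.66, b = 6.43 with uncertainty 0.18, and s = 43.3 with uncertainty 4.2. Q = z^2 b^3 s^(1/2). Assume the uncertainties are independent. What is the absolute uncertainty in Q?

14400

Q is a product of powers, so relative uncertainties combine in quadrature:
  (2·δz/z)² = (2×0.115)² = 0.0529;  (3·δb/b)² = (3×0.0280)² = 0.00705;  (½·δs/s)² = (0.5×0.0970)² = 0.00235
δQ/Q = √(0.0623) = 0.250
Q = 57600, so δQ = 0.250 × 57600 = 14400.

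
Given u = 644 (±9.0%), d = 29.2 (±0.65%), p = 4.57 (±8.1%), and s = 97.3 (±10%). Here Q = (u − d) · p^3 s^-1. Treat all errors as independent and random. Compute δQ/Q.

0.279

Let w = u − d = 615. δw = √(δu² + δd²) = √(3360 + 0.0360) = 58.0, so δw/w = 0.0943.
Q is then a monomial in w, p, s:
δQ/Q = √((δw/w)² + (3·δp/p)² + (-1·δs/s)²) = √(0.00889 + 0.0590 + 0.0100) = 0.279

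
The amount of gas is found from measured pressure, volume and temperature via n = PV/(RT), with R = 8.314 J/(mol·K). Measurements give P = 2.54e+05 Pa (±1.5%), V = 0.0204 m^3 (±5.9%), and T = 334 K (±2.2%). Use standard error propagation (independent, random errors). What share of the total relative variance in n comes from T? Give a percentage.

11.6%

(δn/n)² = (1·δP/P)² + (1·δV/V)² + (-1·δT/T)²
  P term: (1×0.0150)² = 0.000225
  V term: (1×0.0590)² = 0.00348
  T term: (-1×0.0220)² = 0.000484
Total = 0.00419. Share from T = 0.000484/0.00419 = 0.116.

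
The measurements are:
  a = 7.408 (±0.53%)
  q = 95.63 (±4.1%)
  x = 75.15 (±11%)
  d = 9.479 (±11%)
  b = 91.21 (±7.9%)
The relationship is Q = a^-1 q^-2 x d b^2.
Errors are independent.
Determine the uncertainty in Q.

Since Q is a product/quotient, work with relative uncertainties:
  (-1·δa/a)² = (-1×0.00530)² = 2.81e-05;  (-2·δq/q)² = (-2×0.0410)² = 0.00672;  (1·δx/x)² = (1×0.110)² = 0.0121;  (1·δd/d)² = (1×0.110)² = 0.0121;  (2·δb/b)² = (2×0.0790)² = 0.0250
δQ/Q = √(0.0559) = 0.236
Q = 87.48, so δQ = 0.236 × 87.48 = 20.7.

20.7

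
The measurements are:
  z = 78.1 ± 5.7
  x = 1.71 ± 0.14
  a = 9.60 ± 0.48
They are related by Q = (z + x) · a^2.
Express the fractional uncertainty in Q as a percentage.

Let u = z + x = 79.8. δu = √(δz² + δx²) = √(32.5 + 0.0196) = 5.70, so δu/u = 0.0714.
Q is then a monomial in u, a:
δQ/Q = √((δu/u)² + (2·δa/a)²) = √(0.00510 + 0.0100) = 0.123

12.3%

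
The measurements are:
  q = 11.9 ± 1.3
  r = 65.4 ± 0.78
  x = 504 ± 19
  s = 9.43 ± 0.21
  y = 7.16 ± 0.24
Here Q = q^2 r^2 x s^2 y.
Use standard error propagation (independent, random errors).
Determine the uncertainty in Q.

Products/powers → add relative errors in quadrature, weighted by exponent:
  (2·δq/q)² = (2×0.109)² = 0.0477;  (2·δr/r)² = (2×0.0119)² = 0.000569;  (1·δx/x)² = (1×0.0377)² = 0.00142;  (2·δs/s)² = (2×0.0223)² = 0.00198;  (1·δy/y)² = (1×0.0335)² = 0.00112
δQ/Q = √(0.0528) = 0.230
Q = 1.94e+11, so δQ = 0.230 × 1.94e+11 = 4.47e+10.

4.47e+10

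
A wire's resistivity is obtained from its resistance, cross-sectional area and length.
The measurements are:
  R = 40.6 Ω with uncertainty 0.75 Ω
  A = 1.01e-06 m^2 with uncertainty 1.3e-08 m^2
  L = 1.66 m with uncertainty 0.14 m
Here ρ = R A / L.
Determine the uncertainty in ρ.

ρ is a product of powers, so relative uncertainties combine in quadrature:
  (1·δR/R)² = (1×0.0185)² = 0.000341;  (1·δA/A)² = (1×0.0129)² = 0.000166;  (-1·δL/L)² = (-1×0.0843)² = 0.00711
δρ/ρ = √(0.00762) = 0.0873
ρ = 2.47e-05 Ω·m, so δρ = 0.0873 × 2.47e-05 = 2.16e-06 Ω·m.

2.16e-06 Ω·m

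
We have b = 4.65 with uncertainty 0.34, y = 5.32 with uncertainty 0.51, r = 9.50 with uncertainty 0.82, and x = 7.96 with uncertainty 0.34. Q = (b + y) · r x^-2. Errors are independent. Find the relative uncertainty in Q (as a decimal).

Let u = b + y = 9.97. δu = √(δb² + δy²) = √(0.116 + 0.260) = 0.613, so δu/u = 0.0615.
Q is then a monomial in u, r, x:
δQ/Q = √((δu/u)² + (1·δr/r)² + (-2·δx/x)²) = √(0.00378 + 0.00745 + 0.00730) = 0.136

0.136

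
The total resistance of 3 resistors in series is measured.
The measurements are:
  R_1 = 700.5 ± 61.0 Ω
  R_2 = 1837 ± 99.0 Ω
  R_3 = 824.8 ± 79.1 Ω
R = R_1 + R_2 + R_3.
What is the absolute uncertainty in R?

Sums and differences: (δR)² = Σ (cᵢ δxᵢ)².
  (δR_1)² = 3720;  (δR_2)² = 9800;  (δR_3)² = 6260
δR = √(19800) = 141 Ω

141 Ω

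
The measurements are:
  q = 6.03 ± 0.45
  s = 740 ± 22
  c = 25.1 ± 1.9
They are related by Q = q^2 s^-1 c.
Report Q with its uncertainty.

1.23 ± 0.210

Q is a product of powers, so relative uncertainties combine in quadrature:
  (2·δq/q)² = (2×0.0746)² = 0.0223;  (-1·δs/s)² = (-1×0.0297)² = 0.000884;  (1·δc/c)² = (1×0.0757)² = 0.00573
δQ/Q = √(0.0289) = 0.170
Q = 1.23, so δQ = 0.170 × 1.23 = 0.210.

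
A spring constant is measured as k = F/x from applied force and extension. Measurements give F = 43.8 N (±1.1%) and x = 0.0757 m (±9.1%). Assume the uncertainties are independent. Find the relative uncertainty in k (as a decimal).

Products/powers → add relative errors in quadrature, weighted by exponent:
  (1·δF/F)² = (1×0.0110)² = 0.000121;  (-1·δx/x)² = (-1×0.0910)² = 0.00828
δk/k = √(0.00840) = 0.0917

0.0917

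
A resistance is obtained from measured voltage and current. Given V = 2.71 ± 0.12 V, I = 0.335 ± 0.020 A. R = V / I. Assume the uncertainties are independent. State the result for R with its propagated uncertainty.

R is a product of powers, so relative uncertainties combine in quadrature:
  (1·δV/V)² = (1×0.0443)² = 0.00196;  (-1·δI/I)² = (-1×0.0597)² = 0.00356
δR/R = √(0.00553) = 0.0743
R = 8.09 Ω, so δR = 0.0743 × 8.09 = 0.601 Ω.

8.09 ± 0.601 Ω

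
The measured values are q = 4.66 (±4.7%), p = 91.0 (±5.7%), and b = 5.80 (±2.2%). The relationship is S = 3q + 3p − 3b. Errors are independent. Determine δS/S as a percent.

5.78%

Sums and differences: (δS)² = Σ (cᵢ δxᵢ)².
  (3·δq)² = 0.432;  (3·δp)² = 242;  (3·δb)² = 0.147
δS = √(243) = 15.6
S = 270, so δS/S = 15.6/270 = 0.0578.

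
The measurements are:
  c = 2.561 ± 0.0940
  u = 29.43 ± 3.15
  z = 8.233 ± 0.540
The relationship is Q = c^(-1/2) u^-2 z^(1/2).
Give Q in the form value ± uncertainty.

Q is a product of powers, so relative uncertainties combine in quadrature:
  (−½·δc/c)² = (-0.5×0.0367)² = 0.000337;  (-2·δu/u)² = (-2×0.107)² = 0.0458;  (½·δz/z)² = (0.5×0.0656)² = 0.00108
δQ/Q = √(0.0472) = 0.217
Q = 0.002070, so δQ = 0.217 × 0.002070 = 0.000450.

0.002070 ± 0.000450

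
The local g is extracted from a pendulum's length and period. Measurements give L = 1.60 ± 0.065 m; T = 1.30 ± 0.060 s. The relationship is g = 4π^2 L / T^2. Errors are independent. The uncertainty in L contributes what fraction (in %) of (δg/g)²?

(δg/g)² = (1·δL/L)² + (-2·δT/T)²
  L term: (1×0.0406)² = 0.00165
  T term: (-2×0.0462)² = 0.00852
Total = 0.0102. Share from L = 0.00165/0.0102 = 0.162.

16.2%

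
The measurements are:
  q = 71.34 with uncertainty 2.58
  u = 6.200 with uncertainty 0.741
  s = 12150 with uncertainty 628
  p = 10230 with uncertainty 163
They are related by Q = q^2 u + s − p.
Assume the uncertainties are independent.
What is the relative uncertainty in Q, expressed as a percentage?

13.3%

Let w = q^2·u = 31550. δw/w = √((2·δq/q)² + (1·δu/u)²) = √(0.00523 + 0.0143) = 0.140, so δw = 4410.
Q = w + s − p: δQ = √(δw² + δs² + δp²) = √(1.94e+07 + 3.94e+05 + 26600) = 4460
Q = 33470, so δQ/Q = 4460/33470 = 0.133.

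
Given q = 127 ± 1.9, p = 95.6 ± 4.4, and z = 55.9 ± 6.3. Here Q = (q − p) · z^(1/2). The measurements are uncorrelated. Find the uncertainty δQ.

Let u = q − p = 31.4. δu = √(δq² + δp²) = √(3.61 + 19.4) = 4.79, so δu/u = 0.153.
Q is then a monomial in u, z:
δQ/Q = √((δu/u)² + (½·δz/z)²) = √(0.0233 + 0.00318) = 0.163
Q = 235, so δQ = 0.163 × 235 = 38.2.

38.2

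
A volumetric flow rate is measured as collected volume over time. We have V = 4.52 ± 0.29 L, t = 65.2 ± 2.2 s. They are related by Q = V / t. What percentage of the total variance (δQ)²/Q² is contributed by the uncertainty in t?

21.7%

(δQ/Q)² = (1·δV/V)² + (-1·δt/t)²
  V term: (1×0.0642)² = 0.00412
  t term: (-1×0.0337)² = 0.00114
Total = 0.00525. Share from t = 0.00114/0.00525 = 0.217.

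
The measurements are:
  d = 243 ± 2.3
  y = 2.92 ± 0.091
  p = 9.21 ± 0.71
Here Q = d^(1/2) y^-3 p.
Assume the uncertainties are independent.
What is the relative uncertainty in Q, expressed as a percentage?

12.1%

Each factor contributes (exponent × relative error)² to (δQ/Q)²:
  (½·δd/d)² = (0.5×0.00947)² = 2.24e-05;  (-3·δy/y)² = (-3×0.0312)² = 0.00874;  (1·δp/p)² = (1×0.0771)² = 0.00594
δQ/Q = √(0.0147) = 0.121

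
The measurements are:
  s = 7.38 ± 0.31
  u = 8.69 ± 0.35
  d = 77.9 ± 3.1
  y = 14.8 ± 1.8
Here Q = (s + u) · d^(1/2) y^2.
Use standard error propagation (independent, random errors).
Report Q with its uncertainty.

31100 ± 7640

Let w = s + u = 16.1. δw = √(δs² + δu²) = √(0.0961 + 0.122) = 0.468, so δw/w = 0.0291.
Q is then a monomial in w, d, y:
δQ/Q = √((δw/w)² + (½·δd/d)² + (2·δy/y)²) = √(0.000846 + 0.000396 + 0.0592) = 0.246
Q = 31100, so δQ = 0.246 × 31100 = 7640.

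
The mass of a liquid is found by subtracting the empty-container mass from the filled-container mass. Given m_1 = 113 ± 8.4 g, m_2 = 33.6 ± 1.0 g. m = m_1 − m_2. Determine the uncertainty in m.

8.46 g

Each term contributes (cᵢ δxᵢ)² to (δm)²:
  (δm_1)² = 70.6;  (δm_2)² = 1.00
δm = √(71.6) = 8.46 g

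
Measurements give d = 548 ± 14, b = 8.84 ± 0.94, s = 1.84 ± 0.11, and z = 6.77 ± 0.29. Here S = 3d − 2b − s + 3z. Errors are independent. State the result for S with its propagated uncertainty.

1640 ± 42.1

Absolute uncertainties add in quadrature for a linear combination:
  (3·δd)² = 1760;  (2·δb)² = 3.53;  (δs)² = 0.0121;  (3·δz)² = 0.757
δS = √(1770) = 42.1
S = 1640.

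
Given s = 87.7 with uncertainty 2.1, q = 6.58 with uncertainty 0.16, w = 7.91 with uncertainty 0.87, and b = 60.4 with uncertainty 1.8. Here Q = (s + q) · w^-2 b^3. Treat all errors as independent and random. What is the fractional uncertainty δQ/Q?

Let u = s + q = 94.3. δu = √(δs² + δq²) = √(4.41 + 0.0256) = 2.11, so δu/u = 0.0223.
Q is then a monomial in u, w, b:
δQ/Q = √((δu/u)² + (-2·δw/w)² + (3·δb/b)²) = √(0.000499 + 0.0484 + 0.00799) = 0.238

0.238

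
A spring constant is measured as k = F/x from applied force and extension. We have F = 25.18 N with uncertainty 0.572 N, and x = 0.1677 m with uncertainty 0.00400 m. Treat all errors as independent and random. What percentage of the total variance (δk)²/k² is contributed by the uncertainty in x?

(δk/k)² = (1·δF/F)² + (-1·δx/x)²
  F term: (1×0.0227)² = 0.000516
  x term: (-1×0.0239)² = 0.000569
Total = 0.00108. Share from x = 0.000569/0.00108 = 0.524.

52.4%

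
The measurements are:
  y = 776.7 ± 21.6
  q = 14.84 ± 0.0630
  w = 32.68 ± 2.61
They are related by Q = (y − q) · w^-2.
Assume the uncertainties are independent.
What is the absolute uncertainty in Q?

Let u = y − q = 761.9. δu = √(δy² + δq²) = √(467 + 0.00397) = 21.6, so δu/u = 0.0284.
Q is then a monomial in u, w:
δQ/Q = √((δu/u)² + (-2·δw/w)²) = √(0.000804 + 0.0255) = 0.162
Q = 0.7134, so δQ = 0.162 × 0.7134 = 0.116.

0.116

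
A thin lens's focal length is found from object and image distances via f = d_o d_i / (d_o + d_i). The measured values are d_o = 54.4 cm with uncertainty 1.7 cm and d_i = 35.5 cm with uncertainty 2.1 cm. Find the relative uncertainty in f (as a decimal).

∂f/∂d_o = (d_i/(d_o+d_i))² = 0.156;  ∂f/∂d_i = (d_o/(d_o+d_i))² = 0.366
δf = √((∂f/∂d_o · δd_o)² + (∂f/∂d_i · δd_i)²) = √(0.0703 + 0.591) = 0.813 cm
f = 21.5 cm, so δf/f = 0.813/21.5 = 0.0379.

0.0379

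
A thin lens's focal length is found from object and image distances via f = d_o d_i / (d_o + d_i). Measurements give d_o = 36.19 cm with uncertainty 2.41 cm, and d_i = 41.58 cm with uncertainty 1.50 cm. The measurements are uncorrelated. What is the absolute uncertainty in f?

0.762 cm

∂f/∂d_o = (d_i/(d_o+d_i))² = 0.286;  ∂f/∂d_i = (d_o/(d_o+d_i))² = 0.217
δf = √((∂f/∂d_o · δd_o)² + (∂f/∂d_i · δd_i)²) = √(0.475 + 0.106) = 0.762 cm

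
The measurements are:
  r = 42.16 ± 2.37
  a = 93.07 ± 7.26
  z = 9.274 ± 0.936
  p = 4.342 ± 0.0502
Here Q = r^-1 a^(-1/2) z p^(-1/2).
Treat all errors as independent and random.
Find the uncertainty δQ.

Since Q is a product/quotient, work with relative uncertainties:
  (-1·δr/r)² = (-1×0.0562)² = 0.00316;  (−½·δa/a)² = (-0.5×0.0780)² = 0.00152;  (1·δz/z)² = (1×0.101)² = 0.0102;  (−½·δp/p)² = (-0.5×0.0116)² = 3.34e-05
δQ/Q = √(0.0149) = 0.122
Q = 0.01094, so δQ = 0.122 × 0.01094 = 0.00134.

0.00134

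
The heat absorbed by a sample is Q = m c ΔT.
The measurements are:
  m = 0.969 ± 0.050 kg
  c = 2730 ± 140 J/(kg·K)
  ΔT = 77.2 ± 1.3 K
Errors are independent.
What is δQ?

15200 J

Q is a product of powers, so relative uncertainties combine in quadrature:
  (1·δm/m)² = (1×0.0516)² = 0.00266;  (1·δc/c)² = (1×0.0513)² = 0.00263;  (1·δΔT/ΔT)² = (1×0.0168)² = 0.000284
δQ/Q = √(0.00558) = 0.0747
Q = 2.04e+05 J, so δQ = 0.0747 × 2.04e+05 = 15200 J.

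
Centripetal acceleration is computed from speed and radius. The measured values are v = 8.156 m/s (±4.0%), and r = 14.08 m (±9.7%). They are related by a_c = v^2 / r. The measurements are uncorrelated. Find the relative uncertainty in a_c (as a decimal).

Since a_c is a product/quotient, work with relative uncertainties:
  (2·δv/v)² = (2×0.0400)² = 0.00640;  (-1·δr/r)² = (-1×0.0970)² = 0.00941
δa_c/a_c = √(0.0158) = 0.126

0.126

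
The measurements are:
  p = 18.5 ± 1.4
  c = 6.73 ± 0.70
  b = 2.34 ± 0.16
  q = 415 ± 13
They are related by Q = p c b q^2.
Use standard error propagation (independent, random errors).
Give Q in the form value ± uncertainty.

(5.02 ± 0.796) × 10^7

Relative error in a monomial: (δQ/Q)² = Σ (nᵢ · δxᵢ/xᵢ)².
  (1·δp/p)² = (1×0.0757)² = 0.00573;  (1·δc/c)² = (1×0.104)² = 0.0108;  (1·δb/b)² = (1×0.0684)² = 0.00468;  (2·δq/q)² = (2×0.0313)² = 0.00393
δQ/Q = √(0.0251) = 0.159
Q = 5.02e+07, so δQ = 0.159 × 5.02e+07 = 7.96e+06.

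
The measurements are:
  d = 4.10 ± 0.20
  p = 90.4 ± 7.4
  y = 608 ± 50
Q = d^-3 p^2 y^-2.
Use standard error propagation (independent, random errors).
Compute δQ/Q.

Each factor contributes (exponent × relative error)² to (δQ/Q)²:
  (-3·δd/d)² = (-3×0.0488)² = 0.0214;  (2·δp/p)² = (2×0.0819)² = 0.0268;  (-2·δy/y)² = (-2×0.0822)² = 0.0271
δQ/Q = √(0.0753) = 0.274

0.274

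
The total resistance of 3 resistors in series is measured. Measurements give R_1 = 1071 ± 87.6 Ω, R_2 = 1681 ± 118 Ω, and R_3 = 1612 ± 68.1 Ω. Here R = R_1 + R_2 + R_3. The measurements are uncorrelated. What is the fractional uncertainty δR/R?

0.0371

For a sum/difference, combine absolute errors in quadrature:
  (δR_1)² = 7670;  (δR_2)² = 13900;  (δR_3)² = 4640
δR = √(26200) = 162 Ω
R = 4364 Ω, so δR/R = 162/4364 = 0.0371.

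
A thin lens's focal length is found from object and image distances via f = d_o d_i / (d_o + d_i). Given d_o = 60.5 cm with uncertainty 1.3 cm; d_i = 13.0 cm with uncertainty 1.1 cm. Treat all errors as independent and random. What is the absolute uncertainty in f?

0.746 cm

∂f/∂d_o = (d_i/(d_o+d_i))² = 0.0313;  ∂f/∂d_i = (d_o/(d_o+d_i))² = 0.678
δf = √((∂f/∂d_o · δd_o)² + (∂f/∂d_i · δd_i)²) = √(0.00165 + 0.555) = 0.746 cm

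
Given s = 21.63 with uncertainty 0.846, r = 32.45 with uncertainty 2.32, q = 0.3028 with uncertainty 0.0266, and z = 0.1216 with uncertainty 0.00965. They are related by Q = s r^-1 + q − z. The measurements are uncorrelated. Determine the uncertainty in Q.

0.0612

Let p = s·r^-1 = 0.6666. δp/p = √((1·δs/s)² + (-1·δr/r)²) = √(0.00153 + 0.00511) = 0.0815, so δp = 0.0543.
Q = p + q − z: δQ = √(δp² + δq² + δz²) = √(0.00295 + 0.000708 + 9.31e-05) = 0.0612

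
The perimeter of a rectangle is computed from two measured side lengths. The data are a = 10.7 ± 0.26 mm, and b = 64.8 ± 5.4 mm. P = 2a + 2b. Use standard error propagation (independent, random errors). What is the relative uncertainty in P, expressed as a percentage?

7.16%

Sums and differences: (δP)² = Σ (cᵢ δxᵢ)².
  (2·δa)² = 0.270;  (2·δb)² = 117
δP = √(117) = 10.8 mm
P = 151 mm, so δP/P = 10.8/151 = 0.0716.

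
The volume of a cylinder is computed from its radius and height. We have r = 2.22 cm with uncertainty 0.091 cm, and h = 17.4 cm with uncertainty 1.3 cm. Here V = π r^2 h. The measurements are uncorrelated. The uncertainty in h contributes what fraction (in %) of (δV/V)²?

45.4%

(δV/V)² = (2·δr/r)² + (1·δh/h)²
  r term: (2×0.0410)² = 0.00672
  h term: (1×0.0747)² = 0.00558
Total = 0.0123. Share from h = 0.00558/0.0123 = 0.454.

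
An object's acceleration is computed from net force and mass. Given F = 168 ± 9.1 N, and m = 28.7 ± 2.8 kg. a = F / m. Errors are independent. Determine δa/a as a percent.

11.2%

Products/powers → add relative errors in quadrature, weighted by exponent:
  (1·δF/F)² = (1×0.0542)² = 0.00293;  (-1·δm/m)² = (-1×0.0976)² = 0.00952
δa/a = √(0.0125) = 0.112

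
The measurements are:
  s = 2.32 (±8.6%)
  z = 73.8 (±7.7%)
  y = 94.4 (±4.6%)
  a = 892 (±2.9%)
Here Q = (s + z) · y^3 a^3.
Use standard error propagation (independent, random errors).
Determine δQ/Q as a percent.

Let u = s + z = 76.1. δu = √(δs² + δz²) = √(0.0398 + 32.3) = 5.69, so δu/u = 0.0747.
Q is then a monomial in u, y, a:
δQ/Q = √((δu/u)² + (3·δy/y)² + (3·δa/a)²) = √(0.00558 + 0.0190 + 0.00757) = 0.179

17.9%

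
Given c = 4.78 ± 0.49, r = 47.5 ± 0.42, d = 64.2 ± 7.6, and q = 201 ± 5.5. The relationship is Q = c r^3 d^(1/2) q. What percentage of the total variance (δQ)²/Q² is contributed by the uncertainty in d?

22.7%

(δQ/Q)² = (1·δc/c)² + (3·δr/r)² + (½·δd/d)² + (1·δq/q)²
  c term: (1×0.103)² = 0.0105
  r term: (3×0.00884)² = 0.000704
  d term: (0.5×0.118)² = 0.00350
  q term: (1×0.0274)² = 0.000749
Total = 0.0155. Share from d = 0.00350/0.0155 = 0.227.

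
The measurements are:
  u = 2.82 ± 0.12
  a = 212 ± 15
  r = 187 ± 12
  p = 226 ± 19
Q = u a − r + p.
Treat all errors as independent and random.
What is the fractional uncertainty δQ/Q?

Let w = u·a = 598. δw/w = √((1·δu/u)² + (1·δa/a)²) = √(0.00181 + 0.00501) = 0.0826, so δw = 49.4.
Q = w − r + p: δQ = √(δw² + δr² + δp²) = √(2440 + 144 + 361) = 54.2
Q = 637, so δQ/Q = 54.2/637 = 0.0852.

0.0852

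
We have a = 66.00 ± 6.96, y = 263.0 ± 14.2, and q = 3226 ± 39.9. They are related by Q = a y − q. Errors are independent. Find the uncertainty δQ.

Let p = a·y = 17360. δp/p = √((1·δa/a)² + (1·δy/y)²) = √(0.0111 + 0.00292) = 0.118, so δp = 2060.
Q = p − q: δQ = √(δp² + δq²) = √(4.23e+06 + 1590) = 2060

2060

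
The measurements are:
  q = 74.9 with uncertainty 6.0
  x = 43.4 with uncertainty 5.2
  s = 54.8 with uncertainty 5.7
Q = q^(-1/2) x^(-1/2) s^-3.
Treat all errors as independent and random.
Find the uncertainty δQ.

3.41e-08

For a monomial Q ∝ q^(-1/2), x^(-1/2), s^-3, fractional errors add in quadrature:
  (−½·δq/q)² = (-0.5×0.0801)² = 0.00160;  (−½·δx/x)² = (-0.5×0.120)² = 0.00359;  (-3·δs/s)² = (-3×0.104)² = 0.0974
δQ/Q = √(0.103) = 0.320
Q = 1.07e-07, so δQ = 0.320 × 1.07e-07 = 3.41e-08.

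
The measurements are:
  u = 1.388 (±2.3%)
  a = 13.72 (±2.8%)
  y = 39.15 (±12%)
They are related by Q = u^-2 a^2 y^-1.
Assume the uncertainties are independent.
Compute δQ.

0.350

Each factor contributes (exponent × relative error)² to (δQ/Q)²:
  (-2·δu/u)² = (-2×0.0230)² = 0.00212;  (2·δa/a)² = (2×0.0280)² = 0.00314;  (-1·δy/y)² = (-1×0.120)² = 0.0144
δQ/Q = √(0.0197) = 0.140
Q = 2.496, so δQ = 0.140 × 2.496 = 0.350.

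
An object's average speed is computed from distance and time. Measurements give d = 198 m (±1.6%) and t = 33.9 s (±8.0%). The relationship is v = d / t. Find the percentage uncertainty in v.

For a monomial v ∝ d, t^-1, fractional errors add in quadrature:
  (1·δd/d)² = (1×0.0160)² = 0.000256;  (-1·δt/t)² = (-1×0.0800)² = 0.00640
δv/v = √(0.00666) = 0.0816

8.16%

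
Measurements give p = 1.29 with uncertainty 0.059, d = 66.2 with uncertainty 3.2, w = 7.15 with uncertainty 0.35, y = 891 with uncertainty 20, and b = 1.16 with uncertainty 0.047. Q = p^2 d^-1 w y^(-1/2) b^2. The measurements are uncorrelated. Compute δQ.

0.00114

Products/powers → add relative errors in quadrature, weighted by exponent:
  (2·δp/p)² = (2×0.0457)² = 0.00837;  (-1·δd/d)² = (-1×0.0483)² = 0.00234;  (1·δw/w)² = (1×0.0490)² = 0.00240;  (−½·δy/y)² = (-0.5×0.0224)² = 0.000126;  (2·δb/b)² = (2×0.0405)² = 0.00657
δQ/Q = √(0.0198) = 0.141
Q = 0.00810, so δQ = 0.141 × 0.00810 = 0.00114.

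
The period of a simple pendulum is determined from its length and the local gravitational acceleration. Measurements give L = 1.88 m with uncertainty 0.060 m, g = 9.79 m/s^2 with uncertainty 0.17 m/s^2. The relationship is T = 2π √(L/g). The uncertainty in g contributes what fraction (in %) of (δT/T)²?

22.8%

(δT/T)² = (½·δL/L)² + (−½·δg/g)²
  L term: (0.5×0.0319)² = 0.000255
  g term: (-0.5×0.0174)² = 7.54e-05
Total = 0.000330. Share from g = 7.54e-05/0.000330 = 0.228.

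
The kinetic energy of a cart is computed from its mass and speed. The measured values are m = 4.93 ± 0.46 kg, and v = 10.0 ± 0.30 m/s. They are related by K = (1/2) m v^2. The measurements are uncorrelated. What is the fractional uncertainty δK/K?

K is a product of powers, so relative uncertainties combine in quadrature:
  (1·δm/m)² = (1×0.0933)² = 0.00871;  (2·δv/v)² = (2×0.0300)² = 0.00360
δK/K = √(0.0123) = 0.111

0.111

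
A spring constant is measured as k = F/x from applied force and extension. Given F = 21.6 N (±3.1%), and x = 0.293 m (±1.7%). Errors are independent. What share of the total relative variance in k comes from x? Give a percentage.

(δk/k)² = (1·δF/F)² + (-1·δx/x)²
  F term: (1×0.0310)² = 0.000961
  x term: (-1×0.0170)² = 0.000289
Total = 0.00125. Share from x = 0.000289/0.00125 = 0.231.

23.1%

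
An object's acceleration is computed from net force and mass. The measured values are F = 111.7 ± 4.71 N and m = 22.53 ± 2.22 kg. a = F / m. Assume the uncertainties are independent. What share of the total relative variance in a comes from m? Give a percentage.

84.5%

(δa/a)² = (1·δF/F)² + (-1·δm/m)²
  F term: (1×0.0422)² = 0.00178
  m term: (-1×0.0985)² = 0.00971
Total = 0.0115. Share from m = 0.00971/0.0115 = 0.845.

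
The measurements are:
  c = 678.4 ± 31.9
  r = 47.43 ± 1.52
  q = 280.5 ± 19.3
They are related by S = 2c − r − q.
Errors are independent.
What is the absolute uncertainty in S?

S is a linear combination, so absolute uncertainties add in quadrature:
  (2·δc)² = 4070;  (δr)² = 2.31;  (δq)² = 372
δS = √(4450) = 66.7

66.7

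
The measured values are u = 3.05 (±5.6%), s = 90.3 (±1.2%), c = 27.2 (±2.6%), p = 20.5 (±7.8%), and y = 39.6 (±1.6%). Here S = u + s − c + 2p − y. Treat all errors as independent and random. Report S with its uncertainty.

Absolute uncertainties add in quadrature for a linear combination:
  (δu)² = 0.0292;  (δs)² = 1.17;  (δc)² = 0.500;  (2·δp)² = 10.2;  (δy)² = 0.401
δS = √(12.3) = 3.51
S = 67.5.

67.5 ± 3.51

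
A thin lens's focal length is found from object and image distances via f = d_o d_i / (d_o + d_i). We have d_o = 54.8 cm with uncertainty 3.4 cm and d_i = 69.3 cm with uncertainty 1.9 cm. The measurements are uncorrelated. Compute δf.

1.12 cm

∂f/∂d_o = (d_i/(d_o+d_i))² = 0.312;  ∂f/∂d_i = (d_o/(d_o+d_i))² = 0.195
δf = √((∂f/∂d_o · δd_o)² + (∂f/∂d_i · δd_i)²) = √(1.12 + 0.137) = 1.12 cm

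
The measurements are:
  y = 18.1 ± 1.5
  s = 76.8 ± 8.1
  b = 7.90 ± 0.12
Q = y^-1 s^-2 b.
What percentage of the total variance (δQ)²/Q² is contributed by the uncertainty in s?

(δQ/Q)² = (-1·δy/y)² + (-2·δs/s)² + (1·δb/b)²
  y term: (-1×0.0829)² = 0.00687
  s term: (-2×0.105)² = 0.0445
  b term: (1×0.0152)² = 0.000231
Total = 0.0516. Share from s = 0.0445/0.0516 = 0.862.

86.2%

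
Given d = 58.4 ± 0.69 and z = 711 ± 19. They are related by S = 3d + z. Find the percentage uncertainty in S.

2.16%

Sums and differences: (δS)² = Σ (cᵢ δxᵢ)².
  (3·δd)² = 4.28;  (δz)² = 361
δS = √(365) = 19.1
S = 886, so δS/S = 19.1/886 = 0.0216.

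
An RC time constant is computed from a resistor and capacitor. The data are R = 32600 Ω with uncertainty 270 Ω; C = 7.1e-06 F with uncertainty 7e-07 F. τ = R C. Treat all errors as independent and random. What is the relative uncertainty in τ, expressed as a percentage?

For a monomial τ ∝ R, C, fractional errors add in quadrature:
  (1·δR/R)² = (1×0.00828)² = 6.86e-05;  (1·δC/C)² = (1×0.0986)² = 0.00972
δτ/τ = √(0.00979) = 0.0989

9.89%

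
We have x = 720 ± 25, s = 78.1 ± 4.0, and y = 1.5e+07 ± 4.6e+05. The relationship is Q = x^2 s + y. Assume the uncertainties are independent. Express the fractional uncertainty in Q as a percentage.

6.35%

Let p = x^2·s = 4.05e+07. δp/p = √((2·δx/x)² + (1·δs/s)²) = √(0.00482 + 0.00262) = 0.0863, so δp = 3.49e+06.
Q = p + y: δQ = √(δp² + δy²) = √(1.22e+13 + 2.12e+11) = 3.52e+06
Q = 5.55e+07, so δQ/Q = 3.52e+06/5.55e+07 = 0.0635.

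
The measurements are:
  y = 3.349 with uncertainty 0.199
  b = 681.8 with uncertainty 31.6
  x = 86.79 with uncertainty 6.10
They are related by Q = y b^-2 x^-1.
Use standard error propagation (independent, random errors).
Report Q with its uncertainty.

Relative error in a monomial: (δQ/Q)² = Σ (nᵢ · δxᵢ/xᵢ)².
  (1·δy/y)² = (1×0.0594)² = 0.00353;  (-2·δb/b)² = (-2×0.0463)² = 0.00859;  (-1·δx/x)² = (-1×0.0703)² = 0.00494
δQ/Q = √(0.0171) = 0.131
Q = 8.301e-08, so δQ = 0.131 × 8.301e-08 = 1.08e-08.

(8.301 ± 1.08) × 10^-8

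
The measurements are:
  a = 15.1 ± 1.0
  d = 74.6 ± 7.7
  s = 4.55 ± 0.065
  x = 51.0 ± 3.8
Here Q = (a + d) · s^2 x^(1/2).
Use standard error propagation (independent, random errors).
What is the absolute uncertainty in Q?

1310

Let u = a + d = 89.7. δu = √(δa² + δd²) = √(1.00 + 59.3) = 7.76, so δu/u = 0.0866.
Q is then a monomial in u, s, x:
δQ/Q = √((δu/u)² + (2·δs/s)² + (½·δx/x)²) = √(0.00749 + 0.000816 + 0.00139) = 0.0985
Q = 13300, so δQ = 0.0985 × 13300 = 1310.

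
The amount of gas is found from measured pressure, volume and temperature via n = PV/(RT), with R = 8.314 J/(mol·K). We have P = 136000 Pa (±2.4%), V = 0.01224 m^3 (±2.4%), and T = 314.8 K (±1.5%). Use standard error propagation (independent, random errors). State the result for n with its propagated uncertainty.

0.6360 ± 0.0236 mol

For a monomial n ∝ P, V, T^-1, fractional errors add in quadrature:
  (1·δP/P)² = (1×0.0240)² = 0.000576;  (1·δV/V)² = (1×0.0240)² = 0.000576;  (-1·δT/T)² = (-1×0.0150)² = 0.000225
δn/n = √(0.00138) = 0.0371
n = 0.6360 mol, so δn = 0.0371 × 0.6360 = 0.0236 mol.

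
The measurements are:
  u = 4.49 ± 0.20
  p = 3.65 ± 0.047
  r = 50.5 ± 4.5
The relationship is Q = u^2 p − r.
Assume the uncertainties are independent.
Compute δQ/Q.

0.347

Let w = u^2·p = 73.6. δw/w = √((2·δu/u)² + (1·δp/p)²) = √(0.00794 + 0.000166) = 0.0900, so δw = 6.62.
Q = w − r: δQ = √(δw² + δr²) = √(43.9 + 20.2) = 8.01
Q = 23.1, so δQ/Q = 8.01/23.1 = 0.347.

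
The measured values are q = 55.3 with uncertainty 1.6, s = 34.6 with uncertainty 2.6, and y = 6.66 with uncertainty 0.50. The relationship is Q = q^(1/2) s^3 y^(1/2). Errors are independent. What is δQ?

1.82e+05

Relative error in a monomial: (δQ/Q)² = Σ (nᵢ · δxᵢ/xᵢ)².
  (½·δq/q)² = (0.5×0.0289)² = 0.000209;  (3·δs/s)² = (3×0.0751)² = 0.0508;  (½·δy/y)² = (0.5×0.0751)² = 0.00141
δQ/Q = √(0.0524) = 0.229
Q = 7.95e+05, so δQ = 0.229 × 7.95e+05 = 1.82e+05.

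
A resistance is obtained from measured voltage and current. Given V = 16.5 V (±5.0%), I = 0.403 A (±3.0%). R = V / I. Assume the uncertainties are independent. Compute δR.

Each factor contributes (exponent × relative error)² to (δR/R)²:
  (1·δV/V)² = (1×0.0500)² = 0.00250;  (-1·δI/I)² = (-1×0.0300)² = 0.000900
δR/R = √(0.00340) = 0.0583
R = 40.9 Ω, so δR = 0.0583 × 40.9 = 2.39 Ω.

2.39 Ω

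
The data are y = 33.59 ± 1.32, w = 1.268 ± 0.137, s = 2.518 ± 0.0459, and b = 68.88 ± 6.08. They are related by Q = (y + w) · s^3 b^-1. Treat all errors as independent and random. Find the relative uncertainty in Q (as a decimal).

Let u = y + w = 34.86. δu = √(δy² + δw²) = √(1.74 + 0.0188) = 1.33, so δu/u = 0.0381.
Q is then a monomial in u, s, b:
δQ/Q = √((δu/u)² + (3·δs/s)² + (-1·δb/b)²) = √(0.00145 + 0.00299 + 0.00779) = 0.111

0.111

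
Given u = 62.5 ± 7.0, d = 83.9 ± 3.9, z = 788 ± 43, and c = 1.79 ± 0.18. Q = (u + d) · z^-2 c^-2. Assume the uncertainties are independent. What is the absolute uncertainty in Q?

1.73e-05

Let w = u + d = 146. δw = √(δu² + δd²) = √(49.0 + 15.2) = 8.01, so δw/w = 0.0547.
Q is then a monomial in w, z, c:
δQ/Q = √((δw/w)² + (-2·δz/z)² + (-2·δc/c)²) = √(0.00300 + 0.0119 + 0.0404) = 0.235
Q = 7.36e-05, so δQ = 0.235 × 7.36e-05 = 1.73e-05.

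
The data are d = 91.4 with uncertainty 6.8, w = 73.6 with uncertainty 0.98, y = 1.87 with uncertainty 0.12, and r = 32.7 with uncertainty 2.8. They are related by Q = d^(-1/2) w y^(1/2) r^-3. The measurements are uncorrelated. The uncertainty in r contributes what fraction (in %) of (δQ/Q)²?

96.2%

(δQ/Q)² = (−½·δd/d)² + (1·δw/w)² + (½·δy/y)² + (-3·δr/r)²
  d term: (-0.5×0.0744)² = 0.00138
  w term: (1×0.0133)² = 0.000177
  y term: (0.5×0.0642)² = 0.00103
  r term: (-3×0.0856)² = 0.0660
Total = 0.0686. Share from r = 0.0660/0.0686 = 0.962.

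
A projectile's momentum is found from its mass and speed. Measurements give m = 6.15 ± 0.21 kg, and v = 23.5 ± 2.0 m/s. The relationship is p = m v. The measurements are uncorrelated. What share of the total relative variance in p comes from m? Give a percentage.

13.9%

(δp/p)² = (1·δm/m)² + (1·δv/v)²
  m term: (1×0.0341)² = 0.00117
  v term: (1×0.0851)² = 0.00724
Total = 0.00841. Share from m = 0.00117/0.00841 = 0.139.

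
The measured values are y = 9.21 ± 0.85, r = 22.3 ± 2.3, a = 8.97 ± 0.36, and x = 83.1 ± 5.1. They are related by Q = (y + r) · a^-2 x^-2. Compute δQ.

Let u = y + r = 31.5. δu = √(δy² + δr²) = √(0.722 + 5.29) = 2.45, so δu/u = 0.0778.
Q is then a monomial in u, a, x:
δQ/Q = √((δu/u)² + (-2·δa/a)² + (-2·δx/x)²) = √(0.00606 + 0.00644 + 0.0151) = 0.166
Q = 5.67e-05, so δQ = 0.166 × 5.67e-05 = 9.42e-06.

9.42e-06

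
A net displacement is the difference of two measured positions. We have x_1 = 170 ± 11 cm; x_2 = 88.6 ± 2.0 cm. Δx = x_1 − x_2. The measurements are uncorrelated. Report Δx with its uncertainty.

81.4 ± 11.2 cm

Absolute uncertainties add in quadrature for a linear combination:
  (δx_1)² = 121;  (δx_2)² = 4.00
δΔx = √(125) = 11.2 cm
Δx = 81.4 cm.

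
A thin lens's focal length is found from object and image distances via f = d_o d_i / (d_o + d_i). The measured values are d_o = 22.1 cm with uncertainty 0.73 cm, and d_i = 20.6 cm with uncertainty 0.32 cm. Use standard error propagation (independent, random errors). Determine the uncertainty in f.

∂f/∂d_o = (d_i/(d_o+d_i))² = 0.233;  ∂f/∂d_i = (d_o/(d_o+d_i))² = 0.268
δf = √((∂f/∂d_o · δd_o)² + (∂f/∂d_i · δd_i)²) = √(0.0289 + 0.00735) = 0.190 cm

0.190 cm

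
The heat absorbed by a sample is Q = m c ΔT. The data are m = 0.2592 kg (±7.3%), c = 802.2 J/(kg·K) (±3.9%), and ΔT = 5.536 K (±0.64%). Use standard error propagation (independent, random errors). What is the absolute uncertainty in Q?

95.6 J

For a monomial Q ∝ m, c, ΔT, fractional errors add in quadrature:
  (1·δm/m)² = (1×0.0730)² = 0.00533;  (1·δc/c)² = (1×0.0390)² = 0.00152;  (1·δΔT/ΔT)² = (1×0.00640)² = 4.1e-05
δQ/Q = √(0.00689) = 0.0830
Q = 1151 J, so δQ = 0.0830 × 1151 = 95.6 J.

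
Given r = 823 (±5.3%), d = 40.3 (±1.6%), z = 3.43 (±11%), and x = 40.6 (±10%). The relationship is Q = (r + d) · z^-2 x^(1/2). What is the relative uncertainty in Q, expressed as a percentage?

23.1%

Let u = r + d = 863. δu = √(δr² + δd²) = √(1900 + 0.416) = 43.6, so δu/u = 0.0505.
Q is then a monomial in u, z, x:
δQ/Q = √((δu/u)² + (-2·δz/z)² + (½·δx/x)²) = √(0.00255 + 0.0484 + 0.00250) = 0.231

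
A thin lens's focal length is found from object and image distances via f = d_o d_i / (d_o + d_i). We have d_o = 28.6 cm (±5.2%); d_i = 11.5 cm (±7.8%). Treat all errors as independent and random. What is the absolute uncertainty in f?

∂f/∂d_o = (d_i/(d_o+d_i))² = 0.0822;  ∂f/∂d_i = (d_o/(d_o+d_i))² = 0.509
δf = √((∂f/∂d_o · δd_o)² + (∂f/∂d_i · δd_i)²) = √(0.0150 + 0.208) = 0.472 cm

0.472 cm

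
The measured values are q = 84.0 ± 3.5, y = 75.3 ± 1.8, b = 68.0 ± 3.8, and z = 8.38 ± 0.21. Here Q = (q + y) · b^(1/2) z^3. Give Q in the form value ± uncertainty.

Let u = q + y = 159. δu = √(δq² + δy²) = √(12.2 + 3.24) = 3.94, so δu/u = 0.0247.
Q is then a monomial in u, b, z:
δQ/Q = √((δu/u)² + (½·δb/b)² + (3·δz/z)²) = √(0.000610 + 0.000781 + 0.00565) = 0.0839
Q = 7.73e+05, so δQ = 0.0839 × 7.73e+05 = 64900.

(7.73 ± 0.649) × 10^5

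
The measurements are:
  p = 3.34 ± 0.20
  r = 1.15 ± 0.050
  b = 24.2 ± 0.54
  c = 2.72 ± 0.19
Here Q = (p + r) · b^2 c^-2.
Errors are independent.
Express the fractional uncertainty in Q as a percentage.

Let u = p + r = 4.49. δu = √(δp² + δr²) = √(0.0400 + 0.00250) = 0.206, so δu/u = 0.0459.
Q is then a monomial in u, b, c:
δQ/Q = √((δu/u)² + (2·δb/b)² + (-2·δc/c)²) = √(0.00211 + 0.00199 + 0.0195) = 0.154

15.4%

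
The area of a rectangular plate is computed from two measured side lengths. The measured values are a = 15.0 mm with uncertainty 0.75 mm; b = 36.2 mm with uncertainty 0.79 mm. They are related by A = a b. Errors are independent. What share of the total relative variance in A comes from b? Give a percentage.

(δA/A)² = (1·δa/a)² + (1·δb/b)²
  a term: (1×0.0500)² = 0.00250
  b term: (1×0.0218)² = 0.000476
Total = 0.00298. Share from b = 0.000476/0.00298 = 0.160.

16.0%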